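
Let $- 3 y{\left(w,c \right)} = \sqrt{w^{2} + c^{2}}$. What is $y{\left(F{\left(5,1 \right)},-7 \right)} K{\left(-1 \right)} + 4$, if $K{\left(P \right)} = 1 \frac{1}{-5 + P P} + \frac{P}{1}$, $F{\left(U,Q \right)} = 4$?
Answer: $4 + \frac{5 \sqrt{65}}{12} \approx 7.3593$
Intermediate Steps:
$K{\left(P \right)} = P + \frac{1}{-5 + P^{2}}$ ($K{\left(P \right)} = 1 \frac{1}{-5 + P^{2}} + P 1 = \frac{1}{-5 + P^{2}} + P = P + \frac{1}{-5 + P^{2}}$)
$y{\left(w,c \right)} = - \frac{\sqrt{c^{2} + w^{2}}}{3}$ ($y{\left(w,c \right)} = - \frac{\sqrt{w^{2} + c^{2}}}{3} = - \frac{\sqrt{c^{2} + w^{2}}}{3}$)
$y{\left(F{\left(5,1 \right)},-7 \right)} K{\left(-1 \right)} + 4 = - \frac{\sqrt{\left(-7\right)^{2} + 4^{2}}}{3} \frac{1 + \left(-1\right)^{3} - -5}{-5 + \left(-1\right)^{2}} + 4 = - \frac{\sqrt{49 + 16}}{3} \frac{1 - 1 + 5}{-5 + 1} + 4 = - \frac{\sqrt{65}}{3} \frac{1}{-4} \cdot 5 + 4 = - \frac{\sqrt{65}}{3} \left(\left(- \frac{1}{4}\right) 5\right) + 4 = - \frac{\sqrt{65}}{3} \left(- \frac{5}{4}\right) + 4 = \frac{5 \sqrt{65}}{12} + 4 = 4 + \frac{5 \sqrt{65}}{12}$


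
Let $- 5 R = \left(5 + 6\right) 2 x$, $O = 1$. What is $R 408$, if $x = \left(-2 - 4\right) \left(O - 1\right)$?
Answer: $0$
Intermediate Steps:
$x = 0$ ($x = \left(-2 - 4\right) \left(1 - 1\right) = \left(-6\right) 0 = 0$)
$R = 0$ ($R = - \frac{\left(5 + 6\right) 2 \cdot 0}{5} = - \frac{11 \cdot 2 \cdot 0}{5} = - \frac{22 \cdot 0}{5} = \left(- \frac{1}{5}\right) 0 = 0$)
$R 408 = 0 \cdot 408 = 0$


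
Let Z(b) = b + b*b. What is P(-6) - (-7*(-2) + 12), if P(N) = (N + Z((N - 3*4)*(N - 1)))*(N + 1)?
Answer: -80006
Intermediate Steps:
Z(b) = b + b²
P(N) = (1 + N)*(N + (1 + (-1 + N)*(-12 + N))*(-1 + N)*(-12 + N)) (P(N) = (N + ((N - 3*4)*(N - 1))*(1 + (N - 3*4)*(N - 1)))*(N + 1) = (N + ((N - 12)*(-1 + N))*(1 + (N - 12)*(-1 + N)))*(1 + N) = (N + ((-12 + N)*(-1 + N))*(1 + (-12 + N)*(-1 + N)))*(1 + N) = (N + ((-1 + N)*(-12 + N))*(1 + (-1 + N)*(-12 + N)))*(1 + N) = (N + (1 + (-1 + N)*(-12 + N))*(-1 + N)*(-12 + N))*(1 + N) = (1 + N)*(N + (1 + (-1 + N)*(-12 + N))*(-1 + N)*(-12 + N)))
P(-6) - (-7*(-2) + 12) = (156 + (-6)⁵ - 168*(-6) - 130*(-6)² - 25*(-6)⁴ + 168*(-6)³) - (-7*(-2) + 12) = (156 - 7776 + 1008 - 130*36 - 25*1296 + 168*(-216)) - (14 + 12) = (156 - 7776 + 1008 - 4680 - 32400 - 36288) - 1*26 = -79980 - 26 = -80006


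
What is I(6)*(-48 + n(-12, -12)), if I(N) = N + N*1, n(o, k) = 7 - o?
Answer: -348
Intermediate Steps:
I(N) = 2*N (I(N) = N + N = 2*N)
I(6)*(-48 + n(-12, -12)) = (2*6)*(-48 + (7 - 1*(-12))) = 12*(-48 + (7 + 12)) = 12*(-48 + 19) = 12*(-29) = -348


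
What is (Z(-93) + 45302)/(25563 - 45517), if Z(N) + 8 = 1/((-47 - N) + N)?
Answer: -2128817/937838 ≈ -2.2699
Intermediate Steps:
Z(N) = -377/47 (Z(N) = -8 + 1/((-47 - N) + N) = -8 + 1/(-47) = -8 - 1/47 = -377/47)
(Z(-93) + 45302)/(25563 - 45517) = (-377/47 + 45302)/(25563 - 45517) = (2128817/47)/(-19954) = (2128817/47)*(-1/19954) = -2128817/937838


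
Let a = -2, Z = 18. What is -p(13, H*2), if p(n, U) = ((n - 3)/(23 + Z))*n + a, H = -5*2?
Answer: -48/41 ≈ -1.1707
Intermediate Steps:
H = -10
p(n, U) = -2 + n*(-3/41 + n/41) (p(n, U) = ((n - 3)/(23 + 18))*n - 2 = ((-3 + n)/41)*n - 2 = ((-3 + n)*(1/41))*n - 2 = (-3/41 + n/41)*n - 2 = n*(-3/41 + n/41) - 2 = -2 + n*(-3/41 + n/41))
-p(13, H*2) = -(-2 - 3/41*13 + (1/41)*13²) = -(-2 - 39/41 + (1/41)*169) = -(-2 - 39/41 + 169/41) = -1*48/41 = -48/41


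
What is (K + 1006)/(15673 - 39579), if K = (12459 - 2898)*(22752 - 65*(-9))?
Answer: -223126063/23906 ≈ -9333.5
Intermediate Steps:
K = 223125057 (K = 9561*(22752 + 585) = 9561*23337 = 223125057)
(K + 1006)/(15673 - 39579) = (223125057 + 1006)/(15673 - 39579) = 223126063/(-23906) = 223126063*(-1/23906) = -223126063/23906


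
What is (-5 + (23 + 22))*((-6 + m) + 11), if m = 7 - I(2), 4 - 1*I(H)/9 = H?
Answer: -240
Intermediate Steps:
I(H) = 36 - 9*H
m = -11 (m = 7 - (36 - 9*2) = 7 - (36 - 18) = 7 - 1*18 = 7 - 18 = -11)
(-5 + (23 + 22))*((-6 + m) + 11) = (-5 + (23 + 22))*((-6 - 11) + 11) = (-5 + 45)*(-17 + 11) = 40*(-6) = -240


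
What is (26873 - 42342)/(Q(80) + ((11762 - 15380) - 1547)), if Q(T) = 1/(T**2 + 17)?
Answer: 99264573/33143804 ≈ 2.9950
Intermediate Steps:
Q(T) = 1/(17 + T**2)
(26873 - 42342)/(Q(80) + ((11762 - 15380) - 1547)) = (26873 - 42342)/(1/(17 + 80**2) + ((11762 - 15380) - 1547)) = -15469/(1/(17 + 6400) + (-3618 - 1547)) = -15469/(1/6417 - 5165) = -15469/(-33143804/6417) = -15469*(-6417/33143804) = 99264573/33143804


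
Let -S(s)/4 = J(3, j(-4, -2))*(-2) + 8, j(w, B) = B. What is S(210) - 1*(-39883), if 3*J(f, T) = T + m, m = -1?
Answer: 39843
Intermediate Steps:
J(f, T) = -1/3 + T/3 (J(f, T) = (T - 1)/3 = (-1 + T)/3 = -1/3 + T/3)
S(s) = -40 (S(s) = -4*((-1/3 + (1/3)*(-2))*(-2) + 8) = -4*((-1/3 - 2/3)*(-2) + 8) = -4*(-1*(-2) + 8) = -4*(2 + 8) = -4*10 = -40)
S(210) - 1*(-39883) = -40 - 1*(-39883) = -40 + 39883 = 39843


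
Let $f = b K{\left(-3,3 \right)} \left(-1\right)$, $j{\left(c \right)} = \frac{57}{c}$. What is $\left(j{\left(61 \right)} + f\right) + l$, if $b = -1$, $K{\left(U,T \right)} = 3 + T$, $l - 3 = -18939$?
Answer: $- \frac{1154673}{61} \approx -18929.0$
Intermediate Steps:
$l = -18936$ ($l = 3 - 18939 = -18936$)
$f = 6$ ($f = - (3 + 3) \left(-1\right) = \left(-1\right) 6 \left(-1\right) = \left(-6\right) \left(-1\right) = 6$)
$\left(j{\left(61 \right)} + f\right) + l = \left(\frac{57}{61} + 6\right) - 18936 = \frac{423}{61} - 18936 = - \frac{1154673}{61}$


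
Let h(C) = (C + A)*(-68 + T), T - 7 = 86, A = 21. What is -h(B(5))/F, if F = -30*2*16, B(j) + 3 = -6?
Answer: 5/16 ≈ 0.31250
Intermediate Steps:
T = 93 (T = 7 + 86 = 93)
B(j) = -9 (B(j) = -3 - 6 = -9)
F = -960 (F = -60*16 = -960)
h(C) = 525 + 25*C (h(C) = (C + 21)*(-68 + 93) = (21 + C)*25 = 525 + 25*C)
-h(B(5))/F = -(525 + 25*(-9))/(-960) = -(525 - 225)*(-1)/960 = -300*(-1)/960 = -1*(-5/16) = 5/16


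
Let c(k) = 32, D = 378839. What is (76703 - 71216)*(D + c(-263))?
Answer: 2078865177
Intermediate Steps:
(76703 - 71216)*(D + c(-263)) = (76703 - 71216)*(378839 + 32) = 5487*378871 = 2078865177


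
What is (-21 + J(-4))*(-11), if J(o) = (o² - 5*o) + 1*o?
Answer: -121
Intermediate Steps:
J(o) = o² - 4*o (J(o) = (o² - 5*o) + o = o² - 4*o)
(-21 + J(-4))*(-11) = (-21 - 4*(-4 - 4))*(-11) = (-21 - 4*(-8))*(-11) = (-21 + 32)*(-11) = 11*(-11) = -121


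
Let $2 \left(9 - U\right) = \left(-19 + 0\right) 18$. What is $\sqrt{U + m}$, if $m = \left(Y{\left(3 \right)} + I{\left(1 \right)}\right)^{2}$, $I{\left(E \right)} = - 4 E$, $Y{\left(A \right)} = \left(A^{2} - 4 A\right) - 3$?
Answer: $2 \sqrt{70} \approx 16.733$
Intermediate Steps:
$Y{\left(A \right)} = -3 + A^{2} - 4 A$
$U = 180$ ($U = 9 - \frac{\left(-19 + 0\right) 18}{2} = 9 - \frac{\left(-19\right) 18}{2} = 9 - -171 = 9 + 171 = 180$)
$m = 100$ ($m = \left(\left(-3 + 3^{2} - 12\right) - 4\right)^{2} = \left(\left(-3 + 9 - 12\right) - 4\right)^{2} = \left(-6 - 4\right)^{2} = \left(-10\right)^{2} = 100$)
$\sqrt{U + m} = \sqrt{180 + 100} = \sqrt{280} = 2 \sqrt{70}$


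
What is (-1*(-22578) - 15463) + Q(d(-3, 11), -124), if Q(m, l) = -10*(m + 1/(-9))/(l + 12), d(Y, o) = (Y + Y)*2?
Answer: 3585415/504 ≈ 7113.9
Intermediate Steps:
d(Y, o) = 4*Y (d(Y, o) = (2*Y)*2 = 4*Y)
Q(m, l) = -10*(-⅑ + m)/(12 + l) (Q(m, l) = -10*(m - ⅑)/(12 + l) = -10*(-⅑ + m)/(12 + l))
(-1*(-22578) - 15463) + Q(d(-3, 11), -124) = (-1*(-22578) - 15463) + 10*(1 - 36*(-3))/(9*(12 - 124)) = (22578 - 15463) + (10/9)*(1 - 9*(-12))/(-112) = 7115 + (10/9)*(-1/112)*(1 + 108) = 7115 + (10/9)*(-1/112)*109 = 7115 - 545/504 = 3585415/504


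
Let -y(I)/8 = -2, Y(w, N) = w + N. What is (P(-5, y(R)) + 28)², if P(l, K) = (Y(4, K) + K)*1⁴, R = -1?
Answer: 4096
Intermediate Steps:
Y(w, N) = N + w
y(I) = 16 (y(I) = -8*(-2) = 16)
P(l, K) = 4 + 2*K (P(l, K) = ((K + 4) + K)*1⁴ = ((4 + K) + K)*1 = (4 + 2*K)*1 = 4 + 2*K)
(P(-5, y(R)) + 28)² = ((4 + 2*16) + 28)² = ((4 + 32) + 28)² = (36 + 28)² = 64² = 4096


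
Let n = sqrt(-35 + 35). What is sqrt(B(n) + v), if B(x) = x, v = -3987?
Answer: 3*I*sqrt(443) ≈ 63.143*I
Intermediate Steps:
n = 0 (n = sqrt(0) = 0)
sqrt(B(n) + v) = sqrt(0 - 3987) = sqrt(-3987) = 3*I*sqrt(443)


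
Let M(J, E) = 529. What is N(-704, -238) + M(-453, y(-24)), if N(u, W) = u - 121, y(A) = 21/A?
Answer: -296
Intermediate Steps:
N(u, W) = -121 + u
N(-704, -238) + M(-453, y(-24)) = (-121 - 704) + 529 = -825 + 529 = -296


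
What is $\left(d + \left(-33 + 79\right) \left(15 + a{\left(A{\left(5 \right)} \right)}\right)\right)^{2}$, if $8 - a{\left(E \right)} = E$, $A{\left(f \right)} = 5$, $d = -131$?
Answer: $485809$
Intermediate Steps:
$a{\left(E \right)} = 8 - E$
$\left(d + \left(-33 + 79\right) \left(15 + a{\left(A{\left(5 \right)} \right)}\right)\right)^{2} = \left(-131 + \left(-33 + 79\right) \left(15 + \left(8 - 5\right)\right)\right)^{2} = \left(-131 + 46 \left(15 + \left(8 - 5\right)\right)\right)^{2} = \left(-131 + 46 \left(15 + 3\right)\right)^{2} = \left(-131 + 46 \cdot 18\right)^{2} = \left(-131 + 828\right)^{2} = 697^{2} = 485809$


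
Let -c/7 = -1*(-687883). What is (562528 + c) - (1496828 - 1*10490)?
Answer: -5738991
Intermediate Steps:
c = -4815181 (c = -(-7)*(-687883) = -7*687883 = -4815181)
(562528 + c) - (1496828 - 1*10490) = (562528 - 4815181) - (1496828 - 1*10490) = -4252653 - (1496828 - 10490) = -4252653 - 1*1486338 = -4252653 - 1486338 = -5738991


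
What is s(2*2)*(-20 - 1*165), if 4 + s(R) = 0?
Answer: 740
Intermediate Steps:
s(R) = -4 (s(R) = -4 + 0 = -4)
s(2*2)*(-20 - 1*165) = -4*(-20 - 1*165) = -4*(-20 - 165) = -4*(-185) = 740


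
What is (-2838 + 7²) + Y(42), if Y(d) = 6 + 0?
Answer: -2783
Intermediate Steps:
Y(d) = 6
(-2838 + 7²) + Y(42) = (-2838 + 7²) + 6 = (-2838 + 49) + 6 = -2789 + 6 = -2783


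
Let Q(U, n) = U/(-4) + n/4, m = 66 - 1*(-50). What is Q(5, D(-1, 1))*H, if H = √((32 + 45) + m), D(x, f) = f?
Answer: -√193 ≈ -13.892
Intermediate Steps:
m = 116 (m = 66 + 50 = 116)
Q(U, n) = -U/4 + n/4 (Q(U, n) = U*(-¼) + n*(¼) = -U/4 + n/4)
H = √193 (H = √((32 + 45) + 116) = √(77 + 116) = √193 ≈ 13.892)
Q(5, D(-1, 1))*H = (-¼*5 + (¼)*1)*√193 = (-5/4 + ¼)*√193 = -√193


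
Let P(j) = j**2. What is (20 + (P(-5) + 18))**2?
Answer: 3969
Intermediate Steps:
(20 + (P(-5) + 18))**2 = (20 + ((-5)**2 + 18))**2 = (20 + (25 + 18))**2 = (20 + 43)**2 = 63**2 = 3969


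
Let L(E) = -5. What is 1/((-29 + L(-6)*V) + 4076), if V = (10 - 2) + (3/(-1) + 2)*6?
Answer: 1/4037 ≈ 0.00024771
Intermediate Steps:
V = 2 (V = 8 + (3*(-1) + 2)*6 = 8 + (-3 + 2)*6 = 8 - 1*6 = 8 - 6 = 2)
1/((-29 + L(-6)*V) + 4076) = 1/((-29 - 5*2) + 4076) = 1/((-29 - 10) + 4076) = 1/(-39 + 4076) = 1/4037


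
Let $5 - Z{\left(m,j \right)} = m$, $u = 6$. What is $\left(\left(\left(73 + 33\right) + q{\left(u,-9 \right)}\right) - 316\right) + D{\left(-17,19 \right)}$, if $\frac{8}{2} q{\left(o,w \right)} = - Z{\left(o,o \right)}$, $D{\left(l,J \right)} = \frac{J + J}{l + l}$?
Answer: $- \frac{14339}{68} \approx -210.87$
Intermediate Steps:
$Z{\left(m,j \right)} = 5 - m$
$D{\left(l,J \right)} = \frac{J}{l}$ ($D{\left(l,J \right)} = \frac{2 J}{2 l} = 2 J \frac{1}{2 l} = \frac{J}{l}$)
$q{\left(o,w \right)} = - \frac{5}{4} + \frac{o}{4}$ ($q{\left(o,w \right)} = \frac{\left(-1\right) \left(5 - o\right)}{4} = \frac{-5 + o}{4} = - \frac{5}{4} + \frac{o}{4}$)
$\left(\left(\left(73 + 33\right) + q{\left(u,-9 \right)}\right) - 316\right) + D{\left(-17,19 \right)} = \left(\left(\left(73 + 33\right) + \left(- \frac{5}{4} + \frac{1}{4} \cdot 6\right)\right) - 316\right) + \frac{19}{-17} = \left(\left(106 + \left(- \frac{5}{4} + \frac{3}{2}\right)\right) - 316\right) + 19 \left(- \frac{1}{17}\right) = \left(\left(106 + \frac{1}{4}\right) - 316\right) - \frac{19}{17} = \left(\frac{425}{4} - 316\right) - \frac{19}{17} = - \frac{839}{4} - \frac{19}{17} = - \frac{14339}{68}$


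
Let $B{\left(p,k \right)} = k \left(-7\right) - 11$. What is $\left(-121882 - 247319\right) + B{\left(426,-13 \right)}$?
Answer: $-369121$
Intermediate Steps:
$B{\left(p,k \right)} = -11 - 7 k$ ($B{\left(p,k \right)} = - 7 k - 11 = -11 - 7 k$)
$\left(-121882 - 247319\right) + B{\left(426,-13 \right)} = \left(-121882 - 247319\right) - -80 = -369201 + \left(-11 + 91\right) = -369201 + 80 = -369121$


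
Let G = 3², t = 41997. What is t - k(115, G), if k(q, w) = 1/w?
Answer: 377972/9 ≈ 41997.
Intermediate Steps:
G = 9
t - k(115, G) = 41997 - 1/9 = 41997 - 1*⅑ = 41997 - ⅑ = 377972/9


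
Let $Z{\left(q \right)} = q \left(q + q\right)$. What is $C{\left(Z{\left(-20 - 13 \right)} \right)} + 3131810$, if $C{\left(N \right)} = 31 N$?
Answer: $3199328$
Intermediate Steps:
$Z{\left(q \right)} = 2 q^{2}$ ($Z{\left(q \right)} = q 2 q = 2 q^{2}$)
$C{\left(Z{\left(-20 - 13 \right)} \right)} + 3131810 = 31 \cdot 2 \left(-20 - 13\right)^{2} + 3131810 = 31 \cdot 2 \left(-33\right)^{2} + 3131810 = 31 \cdot 2 \cdot 1089 + 3131810 = 31 \cdot 2178 + 3131810 = 67518 + 3131810 = 3199328$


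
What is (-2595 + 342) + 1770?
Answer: -483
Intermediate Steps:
(-2595 + 342) + 1770 = -2253 + 1770 = -483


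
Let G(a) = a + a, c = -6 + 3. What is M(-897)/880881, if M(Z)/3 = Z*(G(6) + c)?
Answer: -8073/293627 ≈ -0.027494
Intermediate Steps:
c = -3
G(a) = 2*a
M(Z) = 27*Z (M(Z) = 3*(Z*(2*6 - 3)) = 3*(Z*(12 - 3)) = 3*(Z*9) = 3*(9*Z) = 27*Z)
M(-897)/880881 = (27*(-897))/880881 = -24219*1/880881 = -8073/293627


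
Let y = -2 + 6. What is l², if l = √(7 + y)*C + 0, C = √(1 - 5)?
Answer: -44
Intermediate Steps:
y = 4
C = 2*I (C = √(-4) = 2*I ≈ 2.0*I)
l = 2*I*√11 (l = √(7 + 4)*(2*I) + 0 = √11*(2*I) + 0 = 2*I*√11 + 0 = 2*I*√11 ≈ 6.6332*I)
l² = (2*I*√11)² = -44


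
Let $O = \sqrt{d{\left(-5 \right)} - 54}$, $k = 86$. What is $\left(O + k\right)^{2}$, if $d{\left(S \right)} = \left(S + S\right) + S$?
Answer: $\left(86 + i \sqrt{69}\right)^{2} \approx 7327.0 + 1428.7 i$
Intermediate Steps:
$d{\left(S \right)} = 3 S$ ($d{\left(S \right)} = 2 S + S = 3 S$)
$O = i \sqrt{69}$ ($O = \sqrt{3 \left(-5\right) - 54} = \sqrt{-15 - 54} = \sqrt{-69} = i \sqrt{69} \approx 8.3066 i$)
$\left(O + k\right)^{2} = \left(i \sqrt{69} + 86\right)^{2} = \left(86 + i \sqrt{69}\right)^{2}$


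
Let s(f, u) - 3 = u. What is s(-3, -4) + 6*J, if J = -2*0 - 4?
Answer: -25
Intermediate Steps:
J = -4 (J = 0 - 4 = -4)
s(f, u) = 3 + u
s(-3, -4) + 6*J = (3 - 4) + 6*(-4) = -1 - 24 = -25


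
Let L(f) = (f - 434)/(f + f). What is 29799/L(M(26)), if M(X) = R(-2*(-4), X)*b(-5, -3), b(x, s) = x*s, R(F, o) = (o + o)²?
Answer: 1208647440/20063 ≈ 60243.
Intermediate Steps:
R(F, o) = 4*o² (R(F, o) = (2*o)² = 4*o²)
b(x, s) = s*x
M(X) = 60*X² (M(X) = (4*X²)*(-3*(-5)) = (4*X²)*15 = 60*X²)
L(f) = (-434 + f)/(2*f) (L(f) = (-434 + f)/((2*f)) = (-434 + f)*(1/(2*f)) = (-434 + f)/(2*f))
29799/L(M(26)) = 29799/(((-434 + 60*26²)/(2*((60*26²))))) = 29799/(((-434 + 60*676)/(2*((60*676))))) = 29799/(((½)*(-434 + 40560)/40560)) = 29799/(((½)*(1/40560)*40126)) = 29799/(20063/40560) = 29799*(40560/20063) = 1208647440/20063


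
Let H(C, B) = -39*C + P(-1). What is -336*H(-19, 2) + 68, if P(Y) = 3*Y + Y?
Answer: -247564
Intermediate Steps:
P(Y) = 4*Y
H(C, B) = -4 - 39*C (H(C, B) = -39*C + 4*(-1) = -39*C - 4 = -4 - 39*C)
-336*H(-19, 2) + 68 = -336*(-4 - 39*(-19)) + 68 = -336*(-4 + 741) + 68 = -336*737 + 68 = -247632 + 68 = -247564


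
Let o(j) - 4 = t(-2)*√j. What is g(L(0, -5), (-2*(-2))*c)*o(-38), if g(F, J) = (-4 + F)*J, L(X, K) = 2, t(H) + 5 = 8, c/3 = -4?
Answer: 384 + 288*I*√38 ≈ 384.0 + 1775.4*I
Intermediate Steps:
c = -12 (c = 3*(-4) = -12)
t(H) = 3 (t(H) = -5 + 8 = 3)
o(j) = 4 + 3*√j
g(F, J) = J*(-4 + F)
g(L(0, -5), (-2*(-2))*c)*o(-38) = ((-2*(-2)*(-12))*(-4 + 2))*(4 + 3*√(-38)) = ((4*(-12))*(-2))*(4 + 3*(I*√38)) = (-48*(-2))*(4 + 3*I*√38) = 96*(4 + 3*I*√38) = 384 + 288*I*√38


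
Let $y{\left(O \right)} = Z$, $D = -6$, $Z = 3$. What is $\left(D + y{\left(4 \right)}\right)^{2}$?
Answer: $9$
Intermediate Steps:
$y{\left(O \right)} = 3$
$\left(D + y{\left(4 \right)}\right)^{2} = \left(-6 + 3\right)^{2} = \left(-3\right)^{2} = 9$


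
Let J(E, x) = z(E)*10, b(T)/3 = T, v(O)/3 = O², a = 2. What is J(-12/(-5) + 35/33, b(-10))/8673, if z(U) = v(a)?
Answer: 40/2891 ≈ 0.013836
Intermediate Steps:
v(O) = 3*O²
b(T) = 3*T
z(U) = 12 (z(U) = 3*2² = 3*4 = 12)
J(E, x) = 120 (J(E, x) = 12*10 = 120)
J(-12/(-5) + 35/33, b(-10))/8673 = 120/8673 = 120*(1/8673) = 40/2891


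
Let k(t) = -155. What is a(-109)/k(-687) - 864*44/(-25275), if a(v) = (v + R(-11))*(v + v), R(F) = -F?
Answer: -35605508/261175 ≈ -136.33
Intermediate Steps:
a(v) = 2*v*(11 + v) (a(v) = (v - 1*(-11))*(v + v) = (v + 11)*(2*v) = (11 + v)*(2*v) = 2*v*(11 + v))
a(-109)/k(-687) - 864*44/(-25275) = (2*(-109)*(11 - 109))/(-155) - 864*44/(-25275) = (2*(-109)*(-98))*(-1/155) - 38016*(-1/25275) = 21364*(-1/155) + 12672/8425 = -21364/155 + 12672/8425 = -35605508/261175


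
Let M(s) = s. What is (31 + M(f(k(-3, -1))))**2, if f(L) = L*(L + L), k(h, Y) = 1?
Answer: 1089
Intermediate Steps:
f(L) = 2*L**2 (f(L) = L*(2*L) = 2*L**2)
(31 + M(f(k(-3, -1))))**2 = (31 + 2*1**2)**2 = (31 + 2*1)**2 = (31 + 2)**2 = 33**2 = 1089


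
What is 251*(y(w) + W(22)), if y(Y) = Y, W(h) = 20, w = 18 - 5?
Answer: 8283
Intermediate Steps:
w = 13
251*(y(w) + W(22)) = 251*(13 + 20) = 251*33 = 8283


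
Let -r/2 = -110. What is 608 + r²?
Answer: 49008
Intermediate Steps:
r = 220 (r = -2*(-110) = 220)
608 + r² = 608 + 220² = 608 + 48400 = 49008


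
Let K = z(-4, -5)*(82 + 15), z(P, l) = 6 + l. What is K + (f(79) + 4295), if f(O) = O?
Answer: 4471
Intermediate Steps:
K = 97 (K = (6 - 5)*(82 + 15) = 1*97 = 97)
K + (f(79) + 4295) = 97 + (79 + 4295) = 97 + 4374 = 4471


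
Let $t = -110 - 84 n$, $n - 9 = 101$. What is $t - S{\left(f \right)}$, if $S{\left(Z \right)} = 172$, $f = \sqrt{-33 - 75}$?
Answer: $-9522$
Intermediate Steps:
$f = 6 i \sqrt{3}$ ($f = \sqrt{-108} = 6 i \sqrt{3} \approx 10.392 i$)
$n = 110$ ($n = 9 + 101 = 110$)
$t = -9350$ ($t = -110 - 9240 = -9350$)
$t - S{\left(f \right)} = -9350 - 172 = -9522$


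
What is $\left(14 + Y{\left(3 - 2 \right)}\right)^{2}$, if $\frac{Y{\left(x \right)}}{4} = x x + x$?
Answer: $484$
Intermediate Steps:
$Y{\left(x \right)} = 4 x + 4 x^{2}$ ($Y{\left(x \right)} = 4 \left(x x + x\right) = 4 \left(x^{2} + x\right) = 4 \left(x + x^{2}\right) = 4 x + 4 x^{2}$)
$\left(14 + Y{\left(3 - 2 \right)}\right)^{2} = \left(14 + 4 \left(3 - 2\right) \left(1 + \left(3 - 2\right)\right)\right)^{2} = \left(14 + 4 \cdot 1 \left(1 + 1\right)\right)^{2} = \left(14 + 4 \cdot 1 \cdot 2\right)^{2} = \left(14 + 8\right)^{2} = 22^{2} = 484$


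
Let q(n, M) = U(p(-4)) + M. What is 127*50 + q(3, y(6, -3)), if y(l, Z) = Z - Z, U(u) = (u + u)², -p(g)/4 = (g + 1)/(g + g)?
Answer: 6359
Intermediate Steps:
p(g) = -2*(1 + g)/g (p(g) = -4*(g + 1)/(g + g) = -4*(1 + g)/(2*g) = -4*(1 + g)*1/(2*g) = -2*(1 + g)/g)
U(u) = 4*u² (U(u) = (2*u)² = 4*u²)
y(l, Z) = 0
q(n, M) = 9 + M (q(n, M) = 4*(-2 - 2/(-4))² + M = 4*(-2 - 2*(-¼))² + M = 4*(-2 + ½)² + M = 4*(-3/2)² + M = 4*(9/4) + M = 9 + M)
127*50 + q(3, y(6, -3)) = 127*50 + (9 + 0) = 6350 + 9 = 6359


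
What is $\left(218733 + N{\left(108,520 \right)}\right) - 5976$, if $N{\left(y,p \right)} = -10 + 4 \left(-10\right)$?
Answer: $212707$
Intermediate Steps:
$N{\left(y,p \right)} = -50$ ($N{\left(y,p \right)} = -10 - 40 = -50$)
$\left(218733 + N{\left(108,520 \right)}\right) - 5976 = \left(218733 - 50\right) - 5976 = 218683 - 5976 = 212707$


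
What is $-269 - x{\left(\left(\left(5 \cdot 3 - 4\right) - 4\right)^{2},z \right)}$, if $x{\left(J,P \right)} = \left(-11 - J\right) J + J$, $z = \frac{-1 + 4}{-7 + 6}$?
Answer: $2622$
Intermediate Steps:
$z = -3$ ($z = \frac{3}{-1} = 3 \left(-1\right) = -3$)
$x{\left(J,P \right)} = J + J \left(-11 - J\right)$ ($x{\left(J,P \right)} = J \left(-11 - J\right) + J = J + J \left(-11 - J\right)$)
$-269 - x{\left(\left(\left(5 \cdot 3 - 4\right) - 4\right)^{2},z \right)} = -269 - - \left(\left(5 \cdot 3 - 4\right) - 4\right)^{2} \left(10 + \left(\left(5 \cdot 3 - 4\right) - 4\right)^{2}\right) = -269 - - \left(\left(15 - 4\right) - 4\right)^{2} \left(10 + \left(\left(15 - 4\right) - 4\right)^{2}\right) = -269 - - \left(11 - 4\right)^{2} \left(10 + \left(11 - 4\right)^{2}\right) = -269 - - 7^{2} \left(10 + 7^{2}\right) = -269 - \left(-1\right) 49 \left(10 + 49\right) = -269 - \left(-1\right) 49 \cdot 59 = -269 - -2891 = -269 + 2891 = 2622$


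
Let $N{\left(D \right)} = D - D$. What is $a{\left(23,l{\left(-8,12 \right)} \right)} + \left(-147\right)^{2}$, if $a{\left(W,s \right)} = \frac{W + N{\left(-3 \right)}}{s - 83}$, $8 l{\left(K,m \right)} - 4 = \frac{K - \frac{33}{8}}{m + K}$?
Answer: $\frac{458472265}{21217} \approx 21609.0$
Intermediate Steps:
$l{\left(K,m \right)} = \frac{1}{2} + \frac{- \frac{33}{8} + K}{8 \left(K + m\right)}$ ($l{\left(K,m \right)} = \frac{1}{2} + \frac{\left(K - \frac{33}{8}\right) \frac{1}{m + K}}{8} = \frac{1}{2} + \frac{\left(K - \frac{33}{8}\right) \frac{1}{K + m}}{8} = \frac{1}{2} + \frac{\left(- \frac{33}{8} + K\right) \frac{1}{K + m}}{8} = \frac{1}{2} + \frac{\frac{1}{K + m} \left(- \frac{33}{8} + K\right)}{8} = \frac{1}{2} + \frac{- \frac{33}{8} + K}{8 \left(K + m\right)}$)
$N{\left(D \right)} = 0$
$a{\left(W,s \right)} = \frac{W}{-83 + s}$ ($a{\left(W,s \right)} = \frac{W + 0}{s - 83} = \frac{W}{-83 + s}$)
$a{\left(23,l{\left(-8,12 \right)} \right)} + \left(-147\right)^{2} = \frac{23}{-83 + \frac{-33 + 32 \cdot 12 + 40 \left(-8\right)}{64 \left(-8 + 12\right)}} + \left(-147\right)^{2} = \frac{23}{-83 + \frac{-33 + 384 - 320}{64 \cdot 4}} + 21609 = \frac{23}{-83 + \frac{1}{64} \cdot \frac{1}{4} \cdot 31} + 21609 = \frac{23}{-83 + \frac{31}{256}} + 21609 = \frac{23}{- \frac{21217}{256}} + 21609 = 23 \left(- \frac{256}{21217}\right) + 21609 = - \frac{5888}{21217} + 21609 = \frac{458472265}{21217}$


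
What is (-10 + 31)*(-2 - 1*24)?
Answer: -546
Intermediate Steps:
(-10 + 31)*(-2 - 1*24) = 21*(-2 - 24) = 21*(-26) = -546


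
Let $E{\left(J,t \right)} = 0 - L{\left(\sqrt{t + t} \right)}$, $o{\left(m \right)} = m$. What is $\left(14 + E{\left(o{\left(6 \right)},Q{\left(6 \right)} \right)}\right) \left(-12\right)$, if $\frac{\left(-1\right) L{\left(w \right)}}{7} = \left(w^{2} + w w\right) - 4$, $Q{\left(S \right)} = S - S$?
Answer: $168$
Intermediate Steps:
$Q{\left(S \right)} = 0$
$L{\left(w \right)} = 28 - 14 w^{2}$ ($L{\left(w \right)} = - 7 \left(\left(w^{2} + w w\right) - 4\right) = - 7 \left(\left(w^{2} + w^{2}\right) - 4\right) = - 7 \left(2 w^{2} - 4\right) = - 7 \left(-4 + 2 w^{2}\right) = 28 - 14 w^{2}$)
$E{\left(J,t \right)} = -28 + 28 t$ ($E{\left(J,t \right)} = 0 - \left(28 - 14 \left(\sqrt{t + t}\right)^{2}\right) = 0 - \left(28 - 14 \left(\sqrt{2 t}\right)^{2}\right) = 0 - \left(28 - 14 \left(\sqrt{2} \sqrt{t}\right)^{2}\right) = 0 - \left(28 - 14 \cdot 2 t\right) = 0 - \left(28 - 28 t\right) = 0 + \left(-28 + 28 t\right) = -28 + 28 t$)
$\left(14 + E{\left(o{\left(6 \right)},Q{\left(6 \right)} \right)}\right) \left(-12\right) = \left(14 + \left(-28 + 28 \cdot 0\right)\right) \left(-12\right) = \left(14 + \left(-28 + 0\right)\right) \left(-12\right) = \left(14 - 28\right) \left(-12\right) = \left(-14\right) \left(-12\right) = 168$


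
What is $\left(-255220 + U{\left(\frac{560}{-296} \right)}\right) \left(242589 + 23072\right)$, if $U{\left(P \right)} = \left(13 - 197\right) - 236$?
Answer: $-67913578040$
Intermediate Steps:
$U{\left(P \right)} = -420$ ($U{\left(P \right)} = -184 - 236 = -420$)
$\left(-255220 + U{\left(\frac{560}{-296} \right)}\right) \left(242589 + 23072\right) = \left(-255220 - 420\right) \left(242589 + 23072\right) = \left(-255640\right) 265661 = -67913578040$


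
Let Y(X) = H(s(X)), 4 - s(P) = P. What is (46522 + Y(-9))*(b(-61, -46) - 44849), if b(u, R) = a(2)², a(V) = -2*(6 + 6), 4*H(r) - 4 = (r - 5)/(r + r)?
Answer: -26776310400/13 ≈ -2.0597e+9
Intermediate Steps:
s(P) = 4 - P
H(r) = 1 + (-5 + r)/(8*r) (H(r) = 1 + ((r - 5)/(r + r))/4 = 1 + ((-5 + r)/((2*r)))/4 = 1 + ((-5 + r)*(1/(2*r)))/4 = 1 + ((-5 + r)/(2*r))/4 = 1 + (-5 + r)/(8*r))
a(V) = -24 (a(V) = -2*12 = -24)
Y(X) = (31 - 9*X)/(8*(4 - X)) (Y(X) = (-5 + 9*(4 - X))/(8*(4 - X)) = (-5 + (36 - 9*X))/(8*(4 - X)) = (31 - 9*X)/(8*(4 - X)))
b(u, R) = 576 (b(u, R) = (-24)² = 576)
(46522 + Y(-9))*(b(-61, -46) - 44849) = (46522 + (-31 + 9*(-9))/(8*(-4 - 9)))*(576 - 44849) = (46522 + (⅛)*(-31 - 81)/(-13))*(-44273) = (46522 + (⅛)*(-1/13)*(-112))*(-44273) = (46522 + 14/13)*(-44273) = (604800/13)*(-44273) = -26776310400/13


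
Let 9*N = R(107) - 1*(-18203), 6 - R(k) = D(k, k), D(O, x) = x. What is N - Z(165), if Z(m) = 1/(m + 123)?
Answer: 579263/288 ≈ 2011.3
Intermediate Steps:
Z(m) = 1/(123 + m)
R(k) = 6 - k
N = 6034/3 (N = ((6 - 1*107) - 1*(-18203))/9 = ((6 - 107) + 18203)/9 = (-101 + 18203)/9 = (⅑)*18102 = 6034/3 ≈ 2011.3)
N - Z(165) = 6034/3 - 1/(123 + 165) = 6034/3 - 1/288 = 579263/288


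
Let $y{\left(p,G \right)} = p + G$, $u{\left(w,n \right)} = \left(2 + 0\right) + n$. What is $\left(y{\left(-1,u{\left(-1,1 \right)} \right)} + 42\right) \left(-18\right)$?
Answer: $-792$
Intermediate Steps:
$u{\left(w,n \right)} = 2 + n$
$y{\left(p,G \right)} = G + p$
$\left(y{\left(-1,u{\left(-1,1 \right)} \right)} + 42\right) \left(-18\right) = \left(\left(\left(2 + 1\right) - 1\right) + 42\right) \left(-18\right) = \left(\left(3 - 1\right) + 42\right) \left(-18\right) = \left(2 + 42\right) \left(-18\right) = 44 \left(-18\right) = -792$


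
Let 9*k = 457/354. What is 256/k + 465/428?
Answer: 349296153/195596 ≈ 1785.8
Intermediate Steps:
k = 457/3186 (k = (457/354)/9 = (457*(1/354))/9 = (1/9)*(457/354) = 457/3186 ≈ 0.14344)
256/k + 465/428 = 256/(457/3186) + 465/428 = 256*(3186/457) + 465*(1/428) = 815616/457 + 465/428 = 349296153/195596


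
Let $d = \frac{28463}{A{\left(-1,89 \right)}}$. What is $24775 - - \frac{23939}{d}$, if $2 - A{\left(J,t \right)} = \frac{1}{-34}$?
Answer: $\frac{23977459841}{967742} \approx 24777.0$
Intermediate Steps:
$A{\left(J,t \right)} = \frac{69}{34}$ ($A{\left(J,t \right)} = 2 - \frac{1}{-34} = 2 - - \frac{1}{34} = 2 + \frac{1}{34} = \frac{69}{34}$)
$d = \frac{967742}{69}$ ($d = \frac{28463}{\frac{69}{34}} = 28463 \cdot \frac{34}{69} = \frac{967742}{69} \approx 14025.0$)
$24775 - - \frac{23939}{d} = 24775 - - \frac{23939}{\frac{967742}{69}} = 24775 - \left(-23939\right) \frac{69}{967742} = 24775 - - \frac{1651791}{967742} = 24775 + \frac{1651791}{967742} = \frac{23977459841}{967742}$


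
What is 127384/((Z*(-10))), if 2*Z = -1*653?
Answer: 127384/3265 ≈ 39.015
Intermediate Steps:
Z = -653/2 (Z = (-1*653)/2 = (½)*(-653) = -653/2 ≈ -326.50)
127384/((Z*(-10))) = 127384/((-653/2*(-10))) = 127384/3265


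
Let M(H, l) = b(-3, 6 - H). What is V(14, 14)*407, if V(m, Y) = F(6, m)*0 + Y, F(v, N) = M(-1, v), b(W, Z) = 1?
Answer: 5698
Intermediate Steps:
M(H, l) = 1
F(v, N) = 1
V(m, Y) = Y (V(m, Y) = 1*0 + Y = 0 + Y = Y)
V(14, 14)*407 = 14*407 = 5698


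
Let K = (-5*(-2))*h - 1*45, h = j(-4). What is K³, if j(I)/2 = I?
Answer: -1953125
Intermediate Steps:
j(I) = 2*I
h = -8 (h = 2*(-4) = -8)
K = -125 (K = -5*(-2)*(-8) - 1*45 = 10*(-8) - 45 = -80 - 45 = -125)
K³ = (-125)³ = -1953125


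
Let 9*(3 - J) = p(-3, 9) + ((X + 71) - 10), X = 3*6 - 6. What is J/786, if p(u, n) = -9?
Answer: -37/7074 ≈ -0.0052304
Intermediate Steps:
X = 12 (X = 18 - 6 = 12)
J = -37/9 (J = 3 - (-9 + ((12 + 71) - 10))/9 = 3 - (-9 + (83 - 10))/9 = 3 - (-9 + 73)/9 = 3 - ⅑*64 = 3 - 64/9 = -37/9 ≈ -4.1111)
J/786 = -37/9/786 = -37/9*1/786 = -37/7074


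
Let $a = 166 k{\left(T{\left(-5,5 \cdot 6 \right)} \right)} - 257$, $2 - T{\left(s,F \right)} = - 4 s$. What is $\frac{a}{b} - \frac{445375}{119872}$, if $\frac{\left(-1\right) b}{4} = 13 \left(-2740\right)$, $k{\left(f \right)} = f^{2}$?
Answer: $- \frac{3565040091}{1067460160} \approx -3.3397$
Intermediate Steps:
$T{\left(s,F \right)} = 2 + 4 s$ ($T{\left(s,F \right)} = 2 - - 4 s = 2 + 4 s$)
$b = 142480$ ($b = - 4 \cdot 13 \left(-2740\right) = \left(-4\right) \left(-35620\right) = 142480$)
$a = 53527$ ($a = 166 \left(2 + 4 \left(-5\right)\right)^{2} - 257 = 166 \left(2 - 20\right)^{2} - 257 = 166 \left(-18\right)^{2} - 257 = 166 \cdot 324 - 257 = 53784 - 257 = 53527$)
$\frac{a}{b} - \frac{445375}{119872} = \frac{53527}{142480} - \frac{445375}{119872} = - \frac{3565040091}{1067460160}$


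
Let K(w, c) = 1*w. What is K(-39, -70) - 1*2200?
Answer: -2239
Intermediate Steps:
K(w, c) = w
K(-39, -70) - 1*2200 = -39 - 1*2200 = -39 - 2200 = -2239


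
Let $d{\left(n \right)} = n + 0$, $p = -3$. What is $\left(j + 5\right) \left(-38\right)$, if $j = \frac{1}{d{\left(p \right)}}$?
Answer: $- \frac{532}{3} \approx -177.33$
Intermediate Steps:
$d{\left(n \right)} = n$
$j = - \frac{1}{3}$ ($j = \frac{1}{-3} = - \frac{1}{3} \approx -0.33333$)
$\left(j + 5\right) \left(-38\right) = \left(- \frac{1}{3} + 5\right) \left(-38\right) = \frac{14}{3} \left(-38\right) = - \frac{532}{3}$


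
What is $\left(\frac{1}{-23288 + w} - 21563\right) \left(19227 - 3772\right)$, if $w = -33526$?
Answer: $- \frac{18933615773765}{56814} \approx -3.3326 \cdot 10^{8}$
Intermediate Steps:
$\left(\frac{1}{-23288 + w} - 21563\right) \left(19227 - 3772\right) = \left(\frac{1}{-23288 - 33526} - 21563\right) \left(19227 - 3772\right) = \left(\frac{1}{-56814} - 21563\right) 15455 = \left(- \frac{1}{56814} - 21563\right) 15455 = \left(- \frac{1225080283}{56814}\right) 15455 = - \frac{18933615773765}{56814}$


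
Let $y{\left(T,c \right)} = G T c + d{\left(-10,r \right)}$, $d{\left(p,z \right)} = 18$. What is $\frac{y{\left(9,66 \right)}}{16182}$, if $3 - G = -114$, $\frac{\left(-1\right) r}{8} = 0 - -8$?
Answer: $\frac{3862}{899} \approx 4.2959$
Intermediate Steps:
$r = -64$ ($r = - 8 \left(0 - -8\right) = - 8 \left(0 + 8\right) = \left(-8\right) 8 = -64$)
$G = 117$ ($G = 3 - -114 = 3 + 114 = 117$)
$y{\left(T,c \right)} = 18 + 117 T c$ ($y{\left(T,c \right)} = 117 T c + 18 = 18 + 117 T c$)
$\frac{y{\left(9,66 \right)}}{16182} = \frac{18 + 117 \cdot 9 \cdot 66}{16182} = \left(18 + 69498\right) \frac{1}{16182} = 69516 \cdot \frac{1}{16182} = \frac{3862}{899}$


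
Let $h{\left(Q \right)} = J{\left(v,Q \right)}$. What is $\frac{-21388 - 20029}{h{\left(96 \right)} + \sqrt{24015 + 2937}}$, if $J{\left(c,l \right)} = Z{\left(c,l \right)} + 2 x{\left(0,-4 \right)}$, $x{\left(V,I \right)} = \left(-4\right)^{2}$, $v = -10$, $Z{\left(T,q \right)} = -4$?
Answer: $\frac{289919}{6542} - \frac{41417 \sqrt{6738}}{13084} \approx -215.52$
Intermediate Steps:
$x{\left(V,I \right)} = 16$
$J{\left(c,l \right)} = 28$ ($J{\left(c,l \right)} = -4 + 2 \cdot 16 = -4 + 32 = 28$)
$h{\left(Q \right)} = 28$
$\frac{-21388 - 20029}{h{\left(96 \right)} + \sqrt{24015 + 2937}} = \frac{-21388 - 20029}{28 + \sqrt{24015 + 2937}} = - \frac{41417}{28 + \sqrt{26952}} = - \frac{41417}{28 + 2 \sqrt{6738}}$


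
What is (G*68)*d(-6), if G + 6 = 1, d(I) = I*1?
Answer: 2040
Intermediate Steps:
d(I) = I
G = -5 (G = -6 + 1 = -5)
(G*68)*d(-6) = -5*68*(-6) = -340*(-6) = 2040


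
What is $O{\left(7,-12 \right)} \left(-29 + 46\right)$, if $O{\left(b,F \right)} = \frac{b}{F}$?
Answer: $- \frac{119}{12} \approx -9.9167$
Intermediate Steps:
$O{\left(7,-12 \right)} \left(-29 + 46\right) = \frac{7}{-12} \left(-29 + 46\right) = 7 \left(- \frac{1}{12}\right) 17 = \left(- \frac{7}{12}\right) 17 = - \frac{119}{12}$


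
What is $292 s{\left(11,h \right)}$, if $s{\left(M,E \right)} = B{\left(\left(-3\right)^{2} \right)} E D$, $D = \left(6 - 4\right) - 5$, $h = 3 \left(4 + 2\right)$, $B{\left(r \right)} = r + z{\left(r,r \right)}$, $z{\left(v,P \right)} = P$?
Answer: $-283824$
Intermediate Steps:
$B{\left(r \right)} = 2 r$ ($B{\left(r \right)} = r + r = 2 r$)
$h = 18$ ($h = 3 \cdot 6 = 18$)
$D = -3$ ($D = 2 - 5 = -3$)
$s{\left(M,E \right)} = - 54 E$ ($s{\left(M,E \right)} = 2 \left(-3\right)^{2} E \left(-3\right) = 2 \cdot 9 E \left(-3\right) = 18 E \left(-3\right) = - 54 E$)
$292 s{\left(11,h \right)} = 292 \left(\left(-54\right) 18\right) = 292 \left(-972\right) = -283824$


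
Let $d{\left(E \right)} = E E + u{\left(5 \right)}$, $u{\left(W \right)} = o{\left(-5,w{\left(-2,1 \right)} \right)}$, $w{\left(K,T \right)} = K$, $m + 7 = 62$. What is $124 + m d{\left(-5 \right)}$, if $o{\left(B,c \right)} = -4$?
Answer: $1279$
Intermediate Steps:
$m = 55$ ($m = -7 + 62 = 55$)
$u{\left(W \right)} = -4$
$d{\left(E \right)} = -4 + E^{2}$ ($d{\left(E \right)} = E E - 4 = E^{2} - 4 = -4 + E^{2}$)
$124 + m d{\left(-5 \right)} = 124 + 55 \left(-4 + \left(-5\right)^{2}\right) = 124 + 55 \left(-4 + 25\right) = 124 + 55 \cdot 21 = 124 + 1155 = 1279$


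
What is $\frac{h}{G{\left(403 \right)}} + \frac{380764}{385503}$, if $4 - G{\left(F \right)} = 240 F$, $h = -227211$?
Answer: $\frac{124416493157}{37284308148} \approx 3.337$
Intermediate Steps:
$G{\left(F \right)} = 4 - 240 F$
$\frac{h}{G{\left(403 \right)}} + \frac{380764}{385503} = - \frac{227211}{4 - 96720} + \frac{380764}{385503} = - \frac{227211}{4 - 96720} + 380764 \cdot \frac{1}{385503} = - \frac{227211}{-96716} + \frac{380764}{385503} = \left(-227211\right) \left(- \frac{1}{96716}\right) + \frac{380764}{385503} = \frac{227211}{96716} + \frac{380764}{385503} = \frac{124416493157}{37284308148}$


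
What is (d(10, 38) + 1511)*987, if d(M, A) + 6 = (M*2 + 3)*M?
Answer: 1712445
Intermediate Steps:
d(M, A) = -6 + M*(3 + 2*M) (d(M, A) = -6 + (M*2 + 3)*M = -6 + (2*M + 3)*M = -6 + (3 + 2*M)*M = -6 + M*(3 + 2*M))
(d(10, 38) + 1511)*987 = ((-6 + 2*10² + 3*10) + 1511)*987 = ((-6 + 2*100 + 30) + 1511)*987 = ((-6 + 200 + 30) + 1511)*987 = (224 + 1511)*987 = 1735*987 = 1712445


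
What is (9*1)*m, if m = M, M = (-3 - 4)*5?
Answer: -315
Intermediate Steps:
M = -35 (M = -7*5 = -35)
m = -35
(9*1)*m = (9*1)*(-35) = 9*(-35) = -315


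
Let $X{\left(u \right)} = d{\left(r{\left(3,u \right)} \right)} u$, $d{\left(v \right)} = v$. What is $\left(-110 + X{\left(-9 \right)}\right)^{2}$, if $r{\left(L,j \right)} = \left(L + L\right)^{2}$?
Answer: $188356$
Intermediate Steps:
$r{\left(L,j \right)} = 4 L^{2}$ ($r{\left(L,j \right)} = \left(2 L\right)^{2} = 4 L^{2}$)
$X{\left(u \right)} = 36 u$ ($X{\left(u \right)} = 4 \cdot 3^{2} u = 4 \cdot 9 u = 36 u$)
$\left(-110 + X{\left(-9 \right)}\right)^{2} = \left(-110 + 36 \left(-9\right)\right)^{2} = \left(-110 - 324\right)^{2} = \left(-434\right)^{2} = 188356$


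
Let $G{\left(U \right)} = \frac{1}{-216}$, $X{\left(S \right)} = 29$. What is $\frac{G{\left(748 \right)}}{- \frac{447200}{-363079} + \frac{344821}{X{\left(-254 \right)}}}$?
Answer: $- \frac{10529291}{27045410254344} \approx -3.8932 \cdot 10^{-7}$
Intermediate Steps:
$G{\left(U \right)} = - \frac{1}{216}$
$\frac{G{\left(748 \right)}}{- \frac{447200}{-363079} + \frac{344821}{X{\left(-254 \right)}}} = - \frac{1}{216 \left(- \frac{447200}{-363079} + \frac{344821}{29}\right)} = - \frac{1}{216 \left(\left(-447200\right) \left(- \frac{1}{363079}\right) + 344821 \cdot \frac{1}{29}\right)} = - \frac{1}{216 \left(\frac{447200}{363079} + \frac{344821}{29}\right)} = - \frac{1}{216 \cdot \frac{125210232659}{10529291}} = \left(- \frac{1}{216}\right) \frac{10529291}{125210232659} = - \frac{10529291}{27045410254344}$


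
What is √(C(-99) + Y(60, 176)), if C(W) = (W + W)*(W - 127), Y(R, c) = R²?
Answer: 6*√1343 ≈ 219.88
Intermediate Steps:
C(W) = 2*W*(-127 + W) (C(W) = (2*W)*(-127 + W) = 2*W*(-127 + W))
√(C(-99) + Y(60, 176)) = √(2*(-99)*(-127 - 99) + 60²) = √(2*(-99)*(-226) + 3600) = √(44748 + 3600) = √48348 = 6*√1343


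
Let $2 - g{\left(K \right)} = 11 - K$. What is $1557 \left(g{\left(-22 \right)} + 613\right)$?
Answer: $906174$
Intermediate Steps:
$g{\left(K \right)} = -9 + K$ ($g{\left(K \right)} = 2 - \left(11 - K\right) = 2 + \left(-11 + K\right) = -9 + K$)
$1557 \left(g{\left(-22 \right)} + 613\right) = 1557 \left(\left(-9 - 22\right) + 613\right) = 1557 \left(-31 + 613\right) = 1557 \cdot 582 = 906174$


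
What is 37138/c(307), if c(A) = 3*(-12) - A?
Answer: -37138/343 ≈ -108.27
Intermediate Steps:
c(A) = -36 - A
37138/c(307) = 37138/(-36 - 1*307) = 37138/(-36 - 307) = 37138/(-343) = 37138*(-1/343) = -37138/343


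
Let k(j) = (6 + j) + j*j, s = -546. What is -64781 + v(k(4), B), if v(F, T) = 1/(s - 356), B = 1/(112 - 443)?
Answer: -58432463/902 ≈ -64781.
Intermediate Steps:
B = -1/331 (B = 1/(-331) = -1/331 ≈ -0.0030211)
k(j) = 6 + j + j² (k(j) = (6 + j) + j² = 6 + j + j²)
v(F, T) = -1/902 (v(F, T) = 1/(-546 - 356) = 1/(-902) = -1/902)
-64781 + v(k(4), B) = -64781 - 1/902 = -58432463/902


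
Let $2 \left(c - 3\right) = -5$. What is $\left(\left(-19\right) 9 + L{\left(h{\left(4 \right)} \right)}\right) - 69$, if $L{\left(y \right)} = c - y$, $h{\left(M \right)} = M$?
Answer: $- \frac{487}{2} \approx -243.5$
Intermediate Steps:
$c = \frac{1}{2}$ ($c = 3 + \frac{1}{2} \left(-5\right) = 3 - \frac{5}{2} = \frac{1}{2} \approx 0.5$)
$L{\left(y \right)} = \frac{1}{2} - y$
$\left(\left(-19\right) 9 + L{\left(h{\left(4 \right)} \right)}\right) - 69 = \left(\left(-19\right) 9 + \left(\frac{1}{2} - 4\right)\right) - 69 = \left(-171 + \left(\frac{1}{2} - 4\right)\right) - 69 = \left(-171 - \frac{7}{2}\right) - 69 = - \frac{349}{2} - 69 = - \frac{487}{2}$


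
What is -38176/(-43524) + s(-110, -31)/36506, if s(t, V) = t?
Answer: 173608177/198610893 ≈ 0.87411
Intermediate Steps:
-38176/(-43524) + s(-110, -31)/36506 = -38176/(-43524) - 110/36506 = -38176*(-1/43524) - 110*1/36506 = 9544/10881 - 55/18253 = 173608177/198610893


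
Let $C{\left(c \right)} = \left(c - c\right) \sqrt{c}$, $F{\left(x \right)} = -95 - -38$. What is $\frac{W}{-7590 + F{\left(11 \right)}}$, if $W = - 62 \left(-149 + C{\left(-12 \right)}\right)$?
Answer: $- \frac{9238}{7647} \approx -1.2081$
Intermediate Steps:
$F{\left(x \right)} = -57$ ($F{\left(x \right)} = -95 + 38 = -57$)
$C{\left(c \right)} = 0$ ($C{\left(c \right)} = 0 \sqrt{c} = 0$)
$W = 9238$ ($W = - 62 \left(-149 + 0\right) = \left(-62\right) \left(-149\right) = 9238$)
$\frac{W}{-7590 + F{\left(11 \right)}} = \frac{9238}{-7590 - 57} = \frac{9238}{-7647} = 9238 \left(- \frac{1}{7647}\right) = - \frac{9238}{7647}$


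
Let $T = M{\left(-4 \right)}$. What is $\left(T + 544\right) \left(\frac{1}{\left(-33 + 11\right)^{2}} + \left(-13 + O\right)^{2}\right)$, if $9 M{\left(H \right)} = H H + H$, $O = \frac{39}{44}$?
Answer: $\frac{116194037}{1452} \approx 80024.0$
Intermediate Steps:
$O = \frac{39}{44}$ ($O = 39 \cdot \frac{1}{44} = \frac{39}{44} \approx 0.88636$)
$M{\left(H \right)} = \frac{H}{9} + \frac{H^{2}}{9}$ ($M{\left(H \right)} = \frac{H H + H}{9} = \frac{H^{2} + H}{9} = \frac{H + H^{2}}{9} = \frac{H}{9} + \frac{H^{2}}{9}$)
$T = \frac{4}{3}$ ($T = \frac{1}{9} \left(-4\right) \left(1 - 4\right) = \frac{1}{9} \left(-4\right) \left(-3\right) = \frac{4}{3} \approx 1.3333$)
$\left(T + 544\right) \left(\frac{1}{\left(-33 + 11\right)^{2}} + \left(-13 + O\right)^{2}\right) = \left(\frac{4}{3} + 544\right) \left(\frac{1}{\left(-33 + 11\right)^{2}} + \left(-13 + \frac{39}{44}\right)^{2}\right) = \frac{1636 \left(\frac{1}{\left(-22\right)^{2}} + \left(- \frac{533}{44}\right)^{2}\right)}{3} = \frac{1636 \left(\frac{1}{484} + \frac{284089}{1936}\right)}{3} = \frac{1636}{3} \cdot \frac{284093}{1936} = \frac{116194037}{1452}$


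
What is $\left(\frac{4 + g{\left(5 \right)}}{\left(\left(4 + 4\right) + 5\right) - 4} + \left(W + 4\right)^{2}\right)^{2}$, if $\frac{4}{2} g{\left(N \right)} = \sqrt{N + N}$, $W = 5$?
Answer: $\frac{\left(1466 + \sqrt{10}\right)^{2}}{324} \approx 6661.8$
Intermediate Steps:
$g{\left(N \right)} = \frac{\sqrt{2} \sqrt{N}}{2}$ ($g{\left(N \right)} = \frac{\sqrt{N + N}}{2} = \frac{\sqrt{2 N}}{2} = \frac{\sqrt{2} \sqrt{N}}{2}$)
$\left(\frac{4 + g{\left(5 \right)}}{\left(\left(4 + 4\right) + 5\right) - 4} + \left(W + 4\right)^{2}\right)^{2} = \left(\frac{4 + \frac{\sqrt{2} \sqrt{5}}{2}}{\left(\left(4 + 4\right) + 5\right) - 4} + \left(5 + 4\right)^{2}\right)^{2} = \left(\frac{4 + \frac{\sqrt{10}}{2}}{\left(8 + 5\right) - 4} + 9^{2}\right)^{2} = \left(\frac{4 + \frac{\sqrt{10}}{2}}{13 - 4} + 81\right)^{2} = \left(\frac{4 + \frac{\sqrt{10}}{2}}{9} + 81\right)^{2} = \left(\left(4 + \frac{\sqrt{10}}{2}\right) \frac{1}{9} + 81\right)^{2} = \left(\left(\frac{4}{9} + \frac{\sqrt{10}}{18}\right) + 81\right)^{2} = \left(\frac{733}{9} + \frac{\sqrt{10}}{18}\right)^{2}$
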